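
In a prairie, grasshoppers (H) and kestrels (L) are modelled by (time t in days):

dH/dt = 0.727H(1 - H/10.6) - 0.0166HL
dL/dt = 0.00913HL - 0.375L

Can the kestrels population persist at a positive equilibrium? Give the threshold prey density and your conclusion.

Threshold H = 41.1; K < 41.1, so no, the predator goes extinct.

The predator equation gives dL/dt > 0 only when H > 0.375/0.00913 = 41.1.
Without the predator, H → K = 10.6. Since 10.6 < 41.1, the predator cannot invade.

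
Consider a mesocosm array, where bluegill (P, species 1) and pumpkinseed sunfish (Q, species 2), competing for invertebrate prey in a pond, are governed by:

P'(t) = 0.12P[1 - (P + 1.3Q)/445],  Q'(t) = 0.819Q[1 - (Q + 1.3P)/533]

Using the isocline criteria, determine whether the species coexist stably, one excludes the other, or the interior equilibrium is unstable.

Compare the nullcline intercepts: K1/α12 = 445/1.3 = 342 < K2 = 533; K2/α21 = 533/1.3 = 410 < K1 = 445.
Since both are reversed, neither can invade when rare; the interior point is a saddle.

unstable coexistence (outcome depends on initial conditions)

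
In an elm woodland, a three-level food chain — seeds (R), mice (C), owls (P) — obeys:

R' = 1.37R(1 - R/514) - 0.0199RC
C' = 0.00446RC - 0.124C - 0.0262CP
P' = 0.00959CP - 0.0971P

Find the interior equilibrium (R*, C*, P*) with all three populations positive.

From dP/dt = 0: 0.00959C* = 0.0971, so C* = 10.1.
From dR/dt = 0: 1.37(1 - R*/514) = 0.0199·10.1, giving R* = 514·(1 - 0.147) = 438.
From dC/dt = 0: 0.00446·438 - 0.124 = 0.0262P*, so P* = 1.83/0.0262 = 69.9.

R* ≈ 438, C* ≈ 10.1, P* ≈ 69.9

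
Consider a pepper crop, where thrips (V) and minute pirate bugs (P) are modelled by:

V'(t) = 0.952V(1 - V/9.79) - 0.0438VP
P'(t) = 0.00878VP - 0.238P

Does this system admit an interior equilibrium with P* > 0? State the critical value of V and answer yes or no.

The predator equation gives dP/dt > 0 only when V > 0.238/0.00878 = 27.1.
Without the predator, V → K = 9.79. Since 9.79 < 27.1, the predator cannot invade.

Threshold V = 27.1; K < 27.1, so no, the predator goes extinct.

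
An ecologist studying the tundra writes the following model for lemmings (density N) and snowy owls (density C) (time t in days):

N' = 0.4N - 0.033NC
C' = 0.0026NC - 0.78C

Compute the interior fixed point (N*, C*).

Set dC/dt = 0 with C > 0: 0.0026N - 0.78 = 0, so N* = 0.78/0.0026 = 300.
Set dN/dt = 0 with N > 0: 0.4 - 0.033C = 0, so C* = 0.4/0.033 = 12.1.

N* ≈ 300, C* ≈ 12.1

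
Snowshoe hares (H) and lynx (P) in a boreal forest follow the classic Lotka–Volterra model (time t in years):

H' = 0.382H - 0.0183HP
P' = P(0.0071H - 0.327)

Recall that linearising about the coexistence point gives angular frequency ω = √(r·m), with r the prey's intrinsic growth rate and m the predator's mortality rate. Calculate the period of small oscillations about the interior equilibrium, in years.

T ≈ 17.8 years

Here r = 0.382 and m = 0.327, so r·m = 0.125.
ω = √0.125 = 0.353 per year, hence T = 2π/ω ≈ 17.8 years.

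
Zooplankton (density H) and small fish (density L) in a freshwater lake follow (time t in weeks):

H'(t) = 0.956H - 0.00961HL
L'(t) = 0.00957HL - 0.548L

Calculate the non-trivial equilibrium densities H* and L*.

H* ≈ 57.3, L* ≈ 99.5

Set dL/dt = 0 with L > 0: 0.00957H - 0.548 = 0, so H* = 0.548/0.00957 = 57.3.
Set dH/dt = 0 with H > 0: 0.956 - 0.00961L = 0, so L* = 0.956/0.00961 = 99.5.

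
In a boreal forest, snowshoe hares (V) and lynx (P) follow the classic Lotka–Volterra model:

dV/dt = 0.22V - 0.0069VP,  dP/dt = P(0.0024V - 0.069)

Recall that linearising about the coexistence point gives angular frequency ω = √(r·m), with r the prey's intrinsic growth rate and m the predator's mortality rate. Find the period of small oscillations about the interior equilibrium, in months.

Here r = 0.22 and m = 0.069, so r·m = 0.0152.
ω = √0.0152 = 0.123 per month, hence T = 2π/ω ≈ 51 months.

T ≈ 51 months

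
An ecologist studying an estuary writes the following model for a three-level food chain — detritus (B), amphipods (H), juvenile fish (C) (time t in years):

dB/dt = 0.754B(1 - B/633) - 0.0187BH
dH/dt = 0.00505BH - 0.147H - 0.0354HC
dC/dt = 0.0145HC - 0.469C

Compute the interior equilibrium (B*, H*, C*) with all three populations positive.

From dC/dt = 0: 0.0145H* = 0.469, so H* = 32.3.
From dB/dt = 0: 0.754(1 - B*/633) = 0.0187·32.3, giving B* = 633·(1 - 0.802) = 125.
From dH/dt = 0: 0.00505·125 - 0.147 = 0.0354C*, so C* = 0.485/0.0354 = 13.7.

B* ≈ 125, H* ≈ 32.3, C* ≈ 13.7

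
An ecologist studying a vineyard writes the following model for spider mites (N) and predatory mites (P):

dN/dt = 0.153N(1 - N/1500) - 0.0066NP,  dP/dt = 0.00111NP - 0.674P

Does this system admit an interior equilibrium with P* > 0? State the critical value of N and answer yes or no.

Threshold N = 607; K > 607, so yes, the predator persists.

The predator equation gives dP/dt > 0 only when N > 0.674/0.00111 = 607.
Without the predator, N → K = 1500. Since 1500 > 607, the predator can invade and persist.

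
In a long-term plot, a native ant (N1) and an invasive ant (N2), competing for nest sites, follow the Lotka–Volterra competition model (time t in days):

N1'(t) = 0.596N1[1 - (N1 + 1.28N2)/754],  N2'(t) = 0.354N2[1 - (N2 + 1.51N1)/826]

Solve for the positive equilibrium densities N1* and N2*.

Setting both brackets to zero gives the nullclines N1 + 1.28N2 = 754 and 1.51N1 + N2 = 826.
Substituting N2 = 826 - 1.51N1 into the first: N1(1 - 1.28·1.51) = 754 - 1.28·826.
So N1* = -303/-0.933 = 325, and then N2* = 826 - 1.51·325 = 335.

N1* ≈ 325, N2* ≈ 335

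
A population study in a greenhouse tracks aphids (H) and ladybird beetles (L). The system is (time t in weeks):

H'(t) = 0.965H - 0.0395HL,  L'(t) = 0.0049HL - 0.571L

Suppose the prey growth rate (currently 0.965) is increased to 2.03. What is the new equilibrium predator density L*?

L* ≈ 51.4

At the interior fixed point, setting dH/dt = 0 with H > 0 fixes L* = (prey growth rate)/(HL coefficient) — independent of the other coefficients.
With the change, L* = 2.03/0.0395 = 51.4; it rises from 24.4.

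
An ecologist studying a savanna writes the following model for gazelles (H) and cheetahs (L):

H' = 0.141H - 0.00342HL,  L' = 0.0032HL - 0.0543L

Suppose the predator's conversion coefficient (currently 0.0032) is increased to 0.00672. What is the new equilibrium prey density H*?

At the interior fixed point, setting dL/dt = 0 with L > 0 fixes H* = (predator death rate)/(HL coefficient) — independent of the other coefficients.
With the change, H* = 0.0543/0.00672 = 8.08; it falls from 17.

H* ≈ 8.08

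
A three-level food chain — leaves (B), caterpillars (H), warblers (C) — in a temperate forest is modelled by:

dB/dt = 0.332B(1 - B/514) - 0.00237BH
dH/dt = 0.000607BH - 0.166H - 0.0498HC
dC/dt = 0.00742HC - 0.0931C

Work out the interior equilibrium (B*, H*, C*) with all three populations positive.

From dC/dt = 0: 0.00742H* = 0.0931, so H* = 12.5.
From dB/dt = 0: 0.332(1 - B*/514) = 0.00237·12.5, giving B* = 514·(1 - 0.0896) = 468.
From dH/dt = 0: 0.000607·468 - 0.166 = 0.0498C*, so C* = 0.118/0.0498 = 2.37.

B* ≈ 468, H* ≈ 12.5, C* ≈ 2.37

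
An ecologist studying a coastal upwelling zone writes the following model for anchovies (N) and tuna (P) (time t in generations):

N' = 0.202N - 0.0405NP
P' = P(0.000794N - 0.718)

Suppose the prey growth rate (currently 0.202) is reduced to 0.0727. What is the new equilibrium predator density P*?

At the interior fixed point, setting dN/dt = 0 with N > 0 fixes P* = (prey growth rate)/(NP coefficient) — independent of the other coefficients.
With the change, P* = 0.0727/0.0405 = 1.8; it falls from 4.99.

P* ≈ 1.8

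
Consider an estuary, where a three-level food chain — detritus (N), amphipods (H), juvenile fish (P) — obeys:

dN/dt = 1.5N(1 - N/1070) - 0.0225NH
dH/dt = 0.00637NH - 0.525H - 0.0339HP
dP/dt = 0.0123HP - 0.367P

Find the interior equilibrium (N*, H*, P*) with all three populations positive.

N* ≈ 591, H* ≈ 29.8, P* ≈ 95.6

From dP/dt = 0: 0.0123H* = 0.367, so H* = 29.8.
From dN/dt = 0: 1.5(1 - N*/1070) = 0.0225·29.8, giving N* = 1070·(1 - 0.448) = 591.
From dH/dt = 0: 0.00637·591 - 0.525 = 0.0339P*, so P* = 3.24/0.0339 = 95.6.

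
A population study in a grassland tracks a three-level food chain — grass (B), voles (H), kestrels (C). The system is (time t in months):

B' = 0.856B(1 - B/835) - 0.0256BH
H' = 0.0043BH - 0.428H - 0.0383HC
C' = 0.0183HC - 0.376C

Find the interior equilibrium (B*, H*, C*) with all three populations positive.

B* ≈ 322, H* ≈ 20.5, C* ≈ 25

From dC/dt = 0: 0.0183H* = 0.376, so H* = 20.5.
From dB/dt = 0: 0.856(1 - B*/835) = 0.0256·20.5, giving B* = 835·(1 - 0.614) = 322.
From dH/dt = 0: 0.0043·322 - 0.428 = 0.0383C*, so C* = 0.956/0.0383 = 25.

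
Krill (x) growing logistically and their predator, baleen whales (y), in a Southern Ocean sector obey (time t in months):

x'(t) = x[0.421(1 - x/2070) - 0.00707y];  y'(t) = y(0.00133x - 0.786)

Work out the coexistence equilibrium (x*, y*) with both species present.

x* ≈ 591, y* ≈ 42.5

From dy/dt = 0 with y > 0: 0.00133x* = 0.786, so x* = 591.
Substitute into dx/dt = 0: 0.421(1 - 591/2070) = 0.00707y*.
The bracket is 0.715, giving y* = 0.301/0.00707 = 42.5.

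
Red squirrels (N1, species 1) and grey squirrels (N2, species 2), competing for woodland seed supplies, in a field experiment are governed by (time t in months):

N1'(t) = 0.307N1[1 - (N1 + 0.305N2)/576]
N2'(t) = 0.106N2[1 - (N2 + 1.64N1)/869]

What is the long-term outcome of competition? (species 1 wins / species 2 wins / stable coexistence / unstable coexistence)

Compare the nullcline intercepts: K1/α12 = 576/0.305 = 1890 > K2 = 869; K2/α21 = 869/1.64 = 530 < K1 = 576.
Since the inequalities point opposite ways, species 1 can invade but species 2 cannot.

species 1 excludes species 2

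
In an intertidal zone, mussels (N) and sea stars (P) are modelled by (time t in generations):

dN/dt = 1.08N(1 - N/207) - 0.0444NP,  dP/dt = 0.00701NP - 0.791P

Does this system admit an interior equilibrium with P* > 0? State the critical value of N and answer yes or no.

The predator equation gives dP/dt > 0 only when N > 0.791/0.00701 = 113.
Without the predator, N → K = 207. Since 207 > 113, the predator can invade and persist.

Threshold N = 113; K > 113, so yes, the predator persists.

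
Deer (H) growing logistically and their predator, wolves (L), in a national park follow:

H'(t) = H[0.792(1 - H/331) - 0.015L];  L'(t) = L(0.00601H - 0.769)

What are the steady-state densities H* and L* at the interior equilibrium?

H* ≈ 128, L* ≈ 32.4

From dL/dt = 0 with L > 0: 0.00601H* = 0.769, so H* = 128.
Substitute into dH/dt = 0: 0.792(1 - 128/331) = 0.015L*.
The bracket is 0.613, giving L* = 0.486/0.015 = 32.4.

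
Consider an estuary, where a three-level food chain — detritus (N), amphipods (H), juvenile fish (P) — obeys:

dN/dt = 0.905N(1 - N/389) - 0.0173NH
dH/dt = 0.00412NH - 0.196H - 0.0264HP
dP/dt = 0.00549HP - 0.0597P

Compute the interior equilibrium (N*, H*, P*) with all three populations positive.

N* ≈ 308, H* ≈ 10.9, P* ≈ 40.7

From dP/dt = 0: 0.00549H* = 0.0597, so H* = 10.9.
From dN/dt = 0: 0.905(1 - N*/389) = 0.0173·10.9, giving N* = 389·(1 - 0.208) = 308.
From dH/dt = 0: 0.00412·308 - 0.196 = 0.0264P*, so P* = 1.07/0.0264 = 40.7.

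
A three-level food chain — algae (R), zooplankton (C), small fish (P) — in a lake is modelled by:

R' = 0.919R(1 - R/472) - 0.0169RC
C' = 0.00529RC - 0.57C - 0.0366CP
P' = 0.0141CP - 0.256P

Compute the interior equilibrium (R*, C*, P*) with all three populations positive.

From dP/dt = 0: 0.0141C* = 0.256, so C* = 18.2.
From dR/dt = 0: 0.919(1 - R*/472) = 0.0169·18.2, giving R* = 472·(1 - 0.334) = 314.
From dC/dt = 0: 0.00529·314 - 0.57 = 0.0366P*, so P* = 1.09/0.0366 = 29.9.

R* ≈ 314, C* ≈ 18.2, P* ≈ 29.9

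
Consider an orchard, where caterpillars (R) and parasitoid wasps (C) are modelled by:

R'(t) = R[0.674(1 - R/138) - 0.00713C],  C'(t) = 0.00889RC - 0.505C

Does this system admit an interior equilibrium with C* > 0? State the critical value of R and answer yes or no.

Threshold R = 56.8; K > 56.8, so yes, the predator persists.

The predator equation gives dC/dt > 0 only when R > 0.505/0.00889 = 56.8.
Without the predator, R → K = 138. Since 138 > 56.8, the predator can invade and persist.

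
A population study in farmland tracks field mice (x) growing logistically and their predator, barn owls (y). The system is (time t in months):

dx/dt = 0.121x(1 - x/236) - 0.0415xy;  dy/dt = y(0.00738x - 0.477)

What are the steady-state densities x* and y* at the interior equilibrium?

From dy/dt = 0 with y > 0: 0.00738x* = 0.477, so x* = 64.6.
Substitute into dx/dt = 0: 0.121(1 - 64.6/236) = 0.0415y*.
The bracket is 0.726, giving y* = 0.0879/0.0415 = 2.12.

x* ≈ 64.6, y* ≈ 2.12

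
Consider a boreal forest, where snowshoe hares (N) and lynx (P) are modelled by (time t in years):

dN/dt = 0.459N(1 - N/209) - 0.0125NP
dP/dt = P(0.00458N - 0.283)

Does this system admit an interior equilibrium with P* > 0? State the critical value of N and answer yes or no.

Threshold N = 61.8; K > 61.8, so yes, the predator persists.

The predator equation gives dP/dt > 0 only when N > 0.283/0.00458 = 61.8.
Without the predator, N → K = 209. Since 209 > 61.8, the predator can invade and persist.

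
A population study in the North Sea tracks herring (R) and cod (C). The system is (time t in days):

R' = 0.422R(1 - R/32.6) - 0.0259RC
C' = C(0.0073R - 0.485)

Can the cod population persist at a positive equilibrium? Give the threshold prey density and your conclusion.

The predator equation gives dC/dt > 0 only when R > 0.485/0.0073 = 66.4.
Without the predator, R → K = 32.6. Since 32.6 < 66.4, the predator cannot invade.

Threshold R = 66.4; K < 66.4, so no, the predator goes extinct.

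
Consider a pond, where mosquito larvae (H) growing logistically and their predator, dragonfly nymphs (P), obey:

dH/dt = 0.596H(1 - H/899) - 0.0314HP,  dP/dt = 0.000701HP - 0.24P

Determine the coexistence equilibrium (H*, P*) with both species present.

From dP/dt = 0 with P > 0: 0.000701H* = 0.24, so H* = 342.
Substitute into dH/dt = 0: 0.596(1 - 342/899) = 0.0314P*.
The bracket is 0.619, giving P* = 0.369/0.0314 = 11.8.

H* ≈ 342, P* ≈ 11.8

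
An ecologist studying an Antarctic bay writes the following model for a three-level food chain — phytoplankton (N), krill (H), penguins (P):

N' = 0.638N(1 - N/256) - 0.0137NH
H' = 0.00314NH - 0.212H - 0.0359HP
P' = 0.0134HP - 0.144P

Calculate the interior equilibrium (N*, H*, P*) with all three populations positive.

N* ≈ 197, H* ≈ 10.7, P* ≈ 11.3

From dP/dt = 0: 0.0134H* = 0.144, so H* = 10.7.
From dN/dt = 0: 0.638(1 - N*/256) = 0.0137·10.7, giving N* = 256·(1 - 0.231) = 197.
From dH/dt = 0: 0.00314·197 - 0.212 = 0.0359P*, so P* = 0.406/0.0359 = 11.3.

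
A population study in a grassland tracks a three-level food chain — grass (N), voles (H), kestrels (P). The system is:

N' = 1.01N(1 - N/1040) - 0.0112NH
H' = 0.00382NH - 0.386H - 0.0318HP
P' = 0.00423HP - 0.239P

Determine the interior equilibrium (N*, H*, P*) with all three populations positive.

From dP/dt = 0: 0.00423H* = 0.239, so H* = 56.5.
From dN/dt = 0: 1.01(1 - N*/1040) = 0.0112·56.5, giving N* = 1040·(1 - 0.627) = 388.
From dH/dt = 0: 0.00382·388 - 0.386 = 0.0318P*, so P* = 1.1/0.0318 = 34.5.

N* ≈ 388, H* ≈ 56.5, P* ≈ 34.5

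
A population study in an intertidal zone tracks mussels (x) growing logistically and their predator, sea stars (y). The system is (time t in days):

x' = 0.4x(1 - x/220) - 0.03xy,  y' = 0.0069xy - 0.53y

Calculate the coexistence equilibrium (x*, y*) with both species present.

x* ≈ 76.8, y* ≈ 8.68

From dy/dt = 0 with y > 0: 0.0069x* = 0.53, so x* = 76.8.
Substitute into dx/dt = 0: 0.4(1 - 76.8/220) = 0.03y*.
The bracket is 0.651, giving y* = 0.26/0.03 = 8.68.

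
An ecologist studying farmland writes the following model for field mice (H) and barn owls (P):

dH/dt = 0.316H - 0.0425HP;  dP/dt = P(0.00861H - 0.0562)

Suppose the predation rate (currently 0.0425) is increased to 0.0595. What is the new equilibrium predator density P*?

P* ≈ 5.31

At the interior fixed point, setting dH/dt = 0 with H > 0 fixes P* = (prey growth rate)/(HP coefficient) — independent of the other coefficients.
With the change, P* = 0.316/0.0595 = 5.31; it falls from 7.44.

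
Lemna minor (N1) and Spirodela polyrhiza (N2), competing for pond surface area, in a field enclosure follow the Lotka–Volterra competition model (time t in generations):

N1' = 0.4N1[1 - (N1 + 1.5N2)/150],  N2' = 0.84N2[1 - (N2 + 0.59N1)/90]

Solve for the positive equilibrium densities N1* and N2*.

Setting both brackets to zero gives the nullclines N1 + 1.5N2 = 150 and 0.59N1 + N2 = 90.
Substituting N2 = 90 - 0.59N1 into the first: N1(1 - 1.5·0.59) = 150 - 1.5·90.
So N1* = 15/0.115 = 130, and then N2* = 90 - 0.59·130 = 13.

N1* ≈ 130, N2* ≈ 13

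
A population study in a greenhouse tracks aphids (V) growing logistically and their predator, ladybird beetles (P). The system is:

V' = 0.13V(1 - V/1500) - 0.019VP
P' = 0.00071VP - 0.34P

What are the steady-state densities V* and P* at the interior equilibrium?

From dP/dt = 0 with P > 0: 0.00071V* = 0.34, so V* = 479.
Substitute into dV/dt = 0: 0.13(1 - 479/1500) = 0.019P*.
The bracket is 0.681, giving P* = 0.0885/0.019 = 4.66.

V* ≈ 479, P* ≈ 4.66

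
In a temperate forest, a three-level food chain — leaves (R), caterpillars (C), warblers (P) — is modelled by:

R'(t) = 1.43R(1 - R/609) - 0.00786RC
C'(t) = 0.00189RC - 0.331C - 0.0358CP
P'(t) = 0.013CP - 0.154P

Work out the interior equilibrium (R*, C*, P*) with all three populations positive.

From dP/dt = 0: 0.013C* = 0.154, so C* = 11.8.
From dR/dt = 0: 1.43(1 - R*/609) = 0.00786·11.8, giving R* = 609·(1 - 0.0651) = 569.
From dC/dt = 0: 0.00189·569 - 0.331 = 0.0358P*, so P* = 0.745/0.0358 = 20.8.

R* ≈ 569, C* ≈ 11.8, P* ≈ 20.8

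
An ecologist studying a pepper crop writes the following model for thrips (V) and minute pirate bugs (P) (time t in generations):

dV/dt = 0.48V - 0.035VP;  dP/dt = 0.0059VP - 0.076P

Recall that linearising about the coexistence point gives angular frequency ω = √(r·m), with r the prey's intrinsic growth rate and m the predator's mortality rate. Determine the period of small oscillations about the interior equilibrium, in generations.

Here r = 0.48 and m = 0.076, so r·m = 0.0365.
ω = √0.0365 = 0.191 per generation, hence T = 2π/ω ≈ 32.9 generations.

T ≈ 32.9 generations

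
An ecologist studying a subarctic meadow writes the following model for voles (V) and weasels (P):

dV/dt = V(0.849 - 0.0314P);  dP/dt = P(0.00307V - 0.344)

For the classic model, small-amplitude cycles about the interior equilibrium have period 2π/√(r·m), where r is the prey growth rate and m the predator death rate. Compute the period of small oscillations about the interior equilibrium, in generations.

T ≈ 11.6 generations

Here r = 0.849 and m = 0.344, so r·m = 0.292.
ω = √0.292 = 0.54 per generation, hence T = 2π/ω ≈ 11.6 generations.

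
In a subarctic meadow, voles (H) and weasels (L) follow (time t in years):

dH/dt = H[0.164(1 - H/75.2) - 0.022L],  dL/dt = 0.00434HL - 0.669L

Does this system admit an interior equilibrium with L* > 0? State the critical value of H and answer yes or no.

The predator equation gives dL/dt > 0 only when H > 0.669/0.00434 = 154.
Without the predator, H → K = 75.2. Since 75.2 < 154, the predator cannot invade.

Threshold H = 154; K < 154, so no, the predator goes extinct.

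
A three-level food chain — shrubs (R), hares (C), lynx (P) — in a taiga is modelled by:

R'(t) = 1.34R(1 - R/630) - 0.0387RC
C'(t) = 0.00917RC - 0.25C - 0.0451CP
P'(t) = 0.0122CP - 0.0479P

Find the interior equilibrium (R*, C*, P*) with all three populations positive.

R* ≈ 559, C* ≈ 3.93, P* ≈ 108

From dP/dt = 0: 0.0122C* = 0.0479, so C* = 3.93.
From dR/dt = 0: 1.34(1 - R*/630) = 0.0387·3.93, giving R* = 630·(1 - 0.113) = 559.
From dC/dt = 0: 0.00917·559 - 0.25 = 0.0451P*, so P* = 4.87/0.0451 = 108.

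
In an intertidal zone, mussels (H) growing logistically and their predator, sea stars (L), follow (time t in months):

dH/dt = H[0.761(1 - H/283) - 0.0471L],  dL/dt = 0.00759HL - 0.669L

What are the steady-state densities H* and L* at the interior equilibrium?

From dL/dt = 0 with L > 0: 0.00759H* = 0.669, so H* = 88.1.
Substitute into dH/dt = 0: 0.761(1 - 88.1/283) = 0.0471L*.
The bracket is 0.689, giving L* = 0.524/0.0471 = 11.1.

H* ≈ 88.1, L* ≈ 11.1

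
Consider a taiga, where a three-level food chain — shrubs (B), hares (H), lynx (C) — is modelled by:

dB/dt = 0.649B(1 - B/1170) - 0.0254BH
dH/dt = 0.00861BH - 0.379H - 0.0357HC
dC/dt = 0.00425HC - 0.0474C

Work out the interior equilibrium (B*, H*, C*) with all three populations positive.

From dC/dt = 0: 0.00425H* = 0.0474, so H* = 11.2.
From dB/dt = 0: 0.649(1 - B*/1170) = 0.0254·11.2, giving B* = 1170·(1 - 0.436) = 659.
From dH/dt = 0: 0.00861·659 - 0.379 = 0.0357C*, so C* = 5.3/0.0357 = 148.

B* ≈ 659, H* ≈ 11.2, C* ≈ 148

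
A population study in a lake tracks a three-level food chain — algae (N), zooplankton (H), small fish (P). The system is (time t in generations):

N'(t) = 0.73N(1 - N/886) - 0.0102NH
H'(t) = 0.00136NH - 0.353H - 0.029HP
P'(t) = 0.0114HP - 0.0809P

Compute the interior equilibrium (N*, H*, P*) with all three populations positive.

N* ≈ 798, H* ≈ 7.1, P* ≈ 25.3

From dP/dt = 0: 0.0114H* = 0.0809, so H* = 7.1.
From dN/dt = 0: 0.73(1 - N*/886) = 0.0102·7.1, giving N* = 886·(1 - 0.0992) = 798.
From dH/dt = 0: 0.00136·798 - 0.353 = 0.029P*, so P* = 0.732/0.029 = 25.3.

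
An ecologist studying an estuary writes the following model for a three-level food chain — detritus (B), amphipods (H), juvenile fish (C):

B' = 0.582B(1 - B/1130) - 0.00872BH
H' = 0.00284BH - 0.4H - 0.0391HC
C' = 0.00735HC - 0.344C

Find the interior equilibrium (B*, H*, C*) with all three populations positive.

B* ≈ 338, H* ≈ 46.8, C* ≈ 14.3

From dC/dt = 0: 0.00735H* = 0.344, so H* = 46.8.
From dB/dt = 0: 0.582(1 - B*/1130) = 0.00872·46.8, giving B* = 1130·(1 - 0.701) = 338.
From dH/dt = 0: 0.00284·338 - 0.4 = 0.0391C*, so C* = 0.559/0.0391 = 14.3.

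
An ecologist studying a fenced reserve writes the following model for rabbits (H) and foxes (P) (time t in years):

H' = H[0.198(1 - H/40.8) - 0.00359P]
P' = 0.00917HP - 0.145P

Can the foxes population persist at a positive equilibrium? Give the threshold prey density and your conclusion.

Threshold H = 15.8; K > 15.8, so yes, the predator persists.

The predator equation gives dP/dt > 0 only when H > 0.145/0.00917 = 15.8.
Without the predator, H → K = 40.8. Since 40.8 > 15.8, the predator can invade and persist.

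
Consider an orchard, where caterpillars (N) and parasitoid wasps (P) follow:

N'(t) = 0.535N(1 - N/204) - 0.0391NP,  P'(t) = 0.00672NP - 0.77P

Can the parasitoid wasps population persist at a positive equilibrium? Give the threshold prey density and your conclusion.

Threshold N = 115; K > 115, so yes, the predator persists.

The predator equation gives dP/dt > 0 only when N > 0.77/0.00672 = 115.
Without the predator, N → K = 204. Since 204 > 115, the predator can invade and persist.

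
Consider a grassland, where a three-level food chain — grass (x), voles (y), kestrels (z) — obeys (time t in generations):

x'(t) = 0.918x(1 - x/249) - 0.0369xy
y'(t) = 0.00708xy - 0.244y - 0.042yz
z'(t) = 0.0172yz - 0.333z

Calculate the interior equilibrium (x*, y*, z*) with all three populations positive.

x* ≈ 55.2, y* ≈ 19.4, z* ≈ 3.5

From dz/dt = 0: 0.0172y* = 0.333, so y* = 19.4.
From dx/dt = 0: 0.918(1 - x*/249) = 0.0369·19.4, giving x* = 249·(1 - 0.778) = 55.2.
From dy/dt = 0: 0.00708·55.2 - 0.244 = 0.042z*, so z* = 0.147/0.042 = 3.5.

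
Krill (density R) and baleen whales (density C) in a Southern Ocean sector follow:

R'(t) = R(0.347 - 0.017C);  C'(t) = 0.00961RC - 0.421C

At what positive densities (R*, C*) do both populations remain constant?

Set dC/dt = 0 with C > 0: 0.00961R - 0.421 = 0, so R* = 0.421/0.00961 = 43.8.
Set dR/dt = 0 with R > 0: 0.347 - 0.017C = 0, so C* = 0.347/0.017 = 20.4.

R* ≈ 43.8, C* ≈ 20.4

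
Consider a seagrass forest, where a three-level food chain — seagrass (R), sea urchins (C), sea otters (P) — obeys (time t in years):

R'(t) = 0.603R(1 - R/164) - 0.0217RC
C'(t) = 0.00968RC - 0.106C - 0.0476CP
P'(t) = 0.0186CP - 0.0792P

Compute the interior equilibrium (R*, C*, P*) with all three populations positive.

From dP/dt = 0: 0.0186C* = 0.0792, so C* = 4.26.
From dR/dt = 0: 0.603(1 - R*/164) = 0.0217·4.26, giving R* = 164·(1 - 0.153) = 139.
From dC/dt = 0: 0.00968·139 - 0.106 = 0.0476P*, so P* = 1.24/0.0476 = 26.

R* ≈ 139, C* ≈ 4.26, P* ≈ 26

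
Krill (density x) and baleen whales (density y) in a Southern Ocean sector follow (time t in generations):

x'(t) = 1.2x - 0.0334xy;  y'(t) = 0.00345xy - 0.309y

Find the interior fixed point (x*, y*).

x* ≈ 89.6, y* ≈ 35.9

Set dy/dt = 0 with y > 0: 0.00345x - 0.309 = 0, so x* = 0.309/0.00345 = 89.6.
Set dx/dt = 0 with x > 0: 1.2 - 0.0334y = 0, so y* = 1.2/0.0334 = 35.9.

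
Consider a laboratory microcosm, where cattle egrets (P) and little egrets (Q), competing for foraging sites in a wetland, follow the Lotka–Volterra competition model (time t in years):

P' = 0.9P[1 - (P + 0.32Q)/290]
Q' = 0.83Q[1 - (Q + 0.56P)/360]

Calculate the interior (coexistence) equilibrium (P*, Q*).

P* ≈ 213, Q* ≈ 241

Setting both brackets to zero gives the nullclines P + 0.32Q = 290 and 0.56P + Q = 360.
Substituting Q = 360 - 0.56P into the first: P(1 - 0.32·0.56) = 290 - 0.32·360.
So P* = 175/0.821 = 213, and then Q* = 360 - 0.56·213 = 241.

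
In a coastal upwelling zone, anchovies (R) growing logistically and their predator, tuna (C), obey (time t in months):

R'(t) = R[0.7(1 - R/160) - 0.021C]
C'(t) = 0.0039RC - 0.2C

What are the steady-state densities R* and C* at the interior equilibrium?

R* ≈ 51.3, C* ≈ 22.6

From dC/dt = 0 with C > 0: 0.0039R* = 0.2, so R* = 51.3.
Substitute into dR/dt = 0: 0.7(1 - 51.3/160) = 0.021C*.
The bracket is 0.679, giving C* = 0.476/0.021 = 22.6.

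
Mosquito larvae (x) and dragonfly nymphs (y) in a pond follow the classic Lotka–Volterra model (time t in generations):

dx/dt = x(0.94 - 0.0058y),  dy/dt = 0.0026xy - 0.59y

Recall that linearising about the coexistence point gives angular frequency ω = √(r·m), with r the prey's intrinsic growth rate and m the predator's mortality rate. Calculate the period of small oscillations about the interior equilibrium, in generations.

Here r = 0.94 and m = 0.59, so r·m = 0.555.
ω = √0.555 = 0.745 per generation, hence T = 2π/ω ≈ 8.44 generations.

T ≈ 8.44 generations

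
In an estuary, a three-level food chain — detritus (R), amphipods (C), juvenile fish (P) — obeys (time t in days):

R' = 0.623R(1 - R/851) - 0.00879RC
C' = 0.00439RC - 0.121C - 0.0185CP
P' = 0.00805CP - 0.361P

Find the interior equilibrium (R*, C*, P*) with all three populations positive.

R* ≈ 313, C* ≈ 44.8, P* ≈ 67.6

From dP/dt = 0: 0.00805C* = 0.361, so C* = 44.8.
From dR/dt = 0: 0.623(1 - R*/851) = 0.00879·44.8, giving R* = 851·(1 - 0.633) = 313.
From dC/dt = 0: 0.00439·313 - 0.121 = 0.0185P*, so P* = 1.25/0.0185 = 67.6.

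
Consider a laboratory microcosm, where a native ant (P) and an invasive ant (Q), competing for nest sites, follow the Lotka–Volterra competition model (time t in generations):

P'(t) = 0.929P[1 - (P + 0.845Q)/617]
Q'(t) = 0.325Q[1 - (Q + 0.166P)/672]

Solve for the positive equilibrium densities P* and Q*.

Setting both brackets to zero gives the nullclines P + 0.845Q = 617 and 0.166P + Q = 672.
Substituting Q = 672 - 0.166P into the first: P(1 - 0.845·0.166) = 617 - 0.845·672.
So P* = 49.2/0.86 = 57.2, and then Q* = 672 - 0.166·57.2 = 663.

P* ≈ 57.2, Q* ≈ 663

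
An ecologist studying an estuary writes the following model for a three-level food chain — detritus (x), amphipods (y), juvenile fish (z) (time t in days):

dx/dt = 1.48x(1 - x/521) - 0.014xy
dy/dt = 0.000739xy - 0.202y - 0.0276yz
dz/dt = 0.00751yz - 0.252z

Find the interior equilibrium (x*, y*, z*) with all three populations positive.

From dz/dt = 0: 0.00751y* = 0.252, so y* = 33.6.
From dx/dt = 0: 1.48(1 - x*/521) = 0.014·33.6, giving x* = 521·(1 - 0.317) = 356.
From dy/dt = 0: 0.000739·356 - 0.202 = 0.0276z*, so z* = 0.0608/0.0276 = 2.2.

x* ≈ 356, y* ≈ 33.6, z* ≈ 2.2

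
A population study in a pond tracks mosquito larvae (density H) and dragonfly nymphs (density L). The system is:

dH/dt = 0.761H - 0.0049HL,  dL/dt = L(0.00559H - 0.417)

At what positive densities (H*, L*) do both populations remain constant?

H* ≈ 74.6, L* ≈ 155

Set dL/dt = 0 with L > 0: 0.00559H - 0.417 = 0, so H* = 0.417/0.00559 = 74.6.
Set dH/dt = 0 with H > 0: 0.761 - 0.0049L = 0, so L* = 0.761/0.0049 = 155.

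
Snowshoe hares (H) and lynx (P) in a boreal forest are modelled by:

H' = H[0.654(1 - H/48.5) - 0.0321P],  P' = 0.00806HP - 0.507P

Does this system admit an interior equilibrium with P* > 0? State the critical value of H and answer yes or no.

Threshold H = 62.9; K < 62.9, so no, the predator goes extinct.

The predator equation gives dP/dt > 0 only when H > 0.507/0.00806 = 62.9.
Without the predator, H → K = 48.5. Since 48.5 < 62.9, the predator cannot invade.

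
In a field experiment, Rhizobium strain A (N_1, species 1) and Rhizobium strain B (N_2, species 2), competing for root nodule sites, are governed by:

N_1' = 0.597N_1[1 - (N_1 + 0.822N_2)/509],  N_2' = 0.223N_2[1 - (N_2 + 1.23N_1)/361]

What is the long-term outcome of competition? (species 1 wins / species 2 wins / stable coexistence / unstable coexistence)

Compare the nullcline intercepts: K1/α12 = 509/0.822 = 619 > K2 = 361; K2/α21 = 361/1.23 = 293 < K1 = 509.
Since the inequalities point opposite ways, species 1 can invade but species 2 cannot.

species 1 excludes species 2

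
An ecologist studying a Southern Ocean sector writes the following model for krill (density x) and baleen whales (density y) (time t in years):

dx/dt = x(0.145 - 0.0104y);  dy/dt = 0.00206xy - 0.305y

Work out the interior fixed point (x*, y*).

x* ≈ 148, y* ≈ 13.9

Set dy/dt = 0 with y > 0: 0.00206x - 0.305 = 0, so x* = 0.305/0.00206 = 148.
Set dx/dt = 0 with x > 0: 0.145 - 0.0104y = 0, so y* = 0.145/0.0104 = 13.9.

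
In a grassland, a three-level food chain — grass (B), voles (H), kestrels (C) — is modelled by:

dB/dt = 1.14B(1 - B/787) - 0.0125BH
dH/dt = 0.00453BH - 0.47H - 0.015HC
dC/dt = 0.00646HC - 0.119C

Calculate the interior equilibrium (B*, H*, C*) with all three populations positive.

B* ≈ 628, H* ≈ 18.4, C* ≈ 158

From dC/dt = 0: 0.00646H* = 0.119, so H* = 18.4.
From dB/dt = 0: 1.14(1 - B*/787) = 0.0125·18.4, giving B* = 787·(1 - 0.202) = 628.
From dH/dt = 0: 0.00453·628 - 0.47 = 0.015C*, so C* = 2.38/0.015 = 158.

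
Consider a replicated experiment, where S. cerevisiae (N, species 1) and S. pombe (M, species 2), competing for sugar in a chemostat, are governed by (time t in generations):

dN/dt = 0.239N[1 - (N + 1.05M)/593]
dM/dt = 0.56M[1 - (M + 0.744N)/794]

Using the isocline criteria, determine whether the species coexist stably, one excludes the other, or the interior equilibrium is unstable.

Compare the nullcline intercepts: K1/α12 = 593/1.05 = 565 < K2 = 794; K2/α21 = 794/0.744 = 1070 > K1 = 593.
Since the inequalities point opposite ways, species 2 can invade but species 1 cannot.

species 2 excludes species 1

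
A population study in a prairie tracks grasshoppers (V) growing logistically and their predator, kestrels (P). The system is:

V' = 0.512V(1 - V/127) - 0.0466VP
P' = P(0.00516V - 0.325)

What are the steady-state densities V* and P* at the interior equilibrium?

V* ≈ 63, P* ≈ 5.54

From dP/dt = 0 with P > 0: 0.00516V* = 0.325, so V* = 63.
Substitute into dV/dt = 0: 0.512(1 - 63/127) = 0.0466P*.
The bracket is 0.504, giving P* = 0.258/0.0466 = 5.54.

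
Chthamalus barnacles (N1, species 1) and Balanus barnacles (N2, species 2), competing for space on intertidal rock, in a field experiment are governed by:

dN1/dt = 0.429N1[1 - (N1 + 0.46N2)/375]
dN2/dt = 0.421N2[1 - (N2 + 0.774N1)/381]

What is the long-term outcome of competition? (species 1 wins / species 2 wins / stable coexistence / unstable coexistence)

stable coexistence

Compare the nullcline intercepts: K1/α12 = 375/0.46 = 815 > K2 = 381; K2/α21 = 381/0.774 = 492 > K1 = 375.
Since both inequalities hold, each species can invade when rare, so the interior equilibrium is stable.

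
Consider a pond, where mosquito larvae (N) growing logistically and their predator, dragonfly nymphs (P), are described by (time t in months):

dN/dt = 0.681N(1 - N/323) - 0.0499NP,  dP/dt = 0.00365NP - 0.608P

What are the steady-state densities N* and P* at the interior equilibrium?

N* ≈ 167, P* ≈ 6.61

From dP/dt = 0 with P > 0: 0.00365N* = 0.608, so N* = 167.
Substitute into dN/dt = 0: 0.681(1 - 167/323) = 0.0499P*.
The bracket is 0.484, giving P* = 0.33/0.0499 = 6.61.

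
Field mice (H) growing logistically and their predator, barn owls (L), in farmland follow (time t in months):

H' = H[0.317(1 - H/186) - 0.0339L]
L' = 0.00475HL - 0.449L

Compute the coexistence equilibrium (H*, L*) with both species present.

From dL/dt = 0 with L > 0: 0.00475H* = 0.449, so H* = 94.5.
Substitute into dH/dt = 0: 0.317(1 - 94.5/186) = 0.0339L*.
The bracket is 0.492, giving L* = 0.156/0.0339 = 4.6.

H* ≈ 94.5, L* ≈ 4.6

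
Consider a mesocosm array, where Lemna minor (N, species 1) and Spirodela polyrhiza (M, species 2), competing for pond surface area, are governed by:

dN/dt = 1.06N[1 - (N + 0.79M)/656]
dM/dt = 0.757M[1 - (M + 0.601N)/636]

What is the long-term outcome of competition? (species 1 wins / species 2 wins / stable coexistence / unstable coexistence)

stable coexistence

Compare the nullcline intercepts: K1/α12 = 656/0.79 = 830 > K2 = 636; K2/α21 = 636/0.601 = 1060 > K1 = 656.
Since both inequalities hold, each species can invade when rare, so the interior equilibrium is stable.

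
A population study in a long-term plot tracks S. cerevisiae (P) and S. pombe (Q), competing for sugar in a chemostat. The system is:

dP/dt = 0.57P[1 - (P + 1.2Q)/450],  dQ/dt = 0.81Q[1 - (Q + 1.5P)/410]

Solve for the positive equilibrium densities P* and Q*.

Setting both brackets to zero gives the nullclines P + 1.2Q = 450 and 1.5P + Q = 410.
Substituting Q = 410 - 1.5P into the first: P(1 - 1.2·1.5) = 450 - 1.2·410.
So P* = -42/-0.8 = 52.5, and then Q* = 410 - 1.5·52.5 = 331.

P* ≈ 52.5, Q* ≈ 331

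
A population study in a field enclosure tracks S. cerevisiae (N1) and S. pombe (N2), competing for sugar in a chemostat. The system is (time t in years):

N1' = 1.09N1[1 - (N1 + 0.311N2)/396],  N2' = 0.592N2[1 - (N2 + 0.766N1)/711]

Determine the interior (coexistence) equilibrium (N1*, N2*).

Setting both brackets to zero gives the nullclines N1 + 0.311N2 = 396 and 0.766N1 + N2 = 711.
Substituting N2 = 711 - 0.766N1 into the first: N1(1 - 0.311·0.766) = 396 - 0.311·711.
So N1* = 175/0.762 = 230, and then N2* = 711 - 0.766·230 = 535.

N1* ≈ 230, N2* ≈ 535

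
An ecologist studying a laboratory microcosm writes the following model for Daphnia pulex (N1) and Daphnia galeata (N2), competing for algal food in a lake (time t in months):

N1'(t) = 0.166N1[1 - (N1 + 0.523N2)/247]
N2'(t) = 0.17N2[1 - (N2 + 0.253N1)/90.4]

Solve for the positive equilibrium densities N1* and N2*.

Setting both brackets to zero gives the nullclines N1 + 0.523N2 = 247 and 0.253N1 + N2 = 90.4.
Substituting N2 = 90.4 - 0.253N1 into the first: N1(1 - 0.523·0.253) = 247 - 0.523·90.4.
So N1* = 200/0.868 = 230, and then N2* = 90.4 - 0.253·230 = 32.2.

N1* ≈ 230, N2* ≈ 32.2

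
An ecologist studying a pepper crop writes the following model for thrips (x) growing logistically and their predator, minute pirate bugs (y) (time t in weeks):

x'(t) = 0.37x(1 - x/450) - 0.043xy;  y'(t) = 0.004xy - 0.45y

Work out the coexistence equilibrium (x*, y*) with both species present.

x* ≈ 112, y* ≈ 6.45

From dy/dt = 0 with y > 0: 0.004x* = 0.45, so x* = 112.
Substitute into dx/dt = 0: 0.37(1 - 112/450) = 0.043y*.
The bracket is 0.75, giving y* = 0.277/0.043 = 6.45.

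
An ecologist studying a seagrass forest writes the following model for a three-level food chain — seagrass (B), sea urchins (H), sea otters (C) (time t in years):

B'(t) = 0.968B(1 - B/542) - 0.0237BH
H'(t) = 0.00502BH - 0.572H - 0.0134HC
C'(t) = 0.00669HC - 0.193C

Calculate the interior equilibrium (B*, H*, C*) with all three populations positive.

From dC/dt = 0: 0.00669H* = 0.193, so H* = 28.8.
From dB/dt = 0: 0.968(1 - B*/542) = 0.0237·28.8, giving B* = 542·(1 - 0.706) = 159.
From dH/dt = 0: 0.00502·159 - 0.572 = 0.0134C*, so C* = 0.227/0.0134 = 16.9.

B* ≈ 159, H* ≈ 28.8, C* ≈ 16.9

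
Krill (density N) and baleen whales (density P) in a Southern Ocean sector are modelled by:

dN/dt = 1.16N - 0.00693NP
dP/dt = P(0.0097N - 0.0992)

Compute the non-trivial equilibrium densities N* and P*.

N* ≈ 10.2, P* ≈ 167

Set dP/dt = 0 with P > 0: 0.0097N - 0.0992 = 0, so N* = 0.0992/0.0097 = 10.2.
Set dN/dt = 0 with N > 0: 1.16 - 0.00693P = 0, so P* = 1.16/0.00693 = 167.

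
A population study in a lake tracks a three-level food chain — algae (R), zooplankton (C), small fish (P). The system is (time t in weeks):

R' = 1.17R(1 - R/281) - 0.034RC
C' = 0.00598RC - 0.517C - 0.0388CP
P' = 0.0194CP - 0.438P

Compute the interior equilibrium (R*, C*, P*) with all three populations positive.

From dP/dt = 0: 0.0194C* = 0.438, so C* = 22.6.
From dR/dt = 0: 1.17(1 - R*/281) = 0.034·22.6, giving R* = 281·(1 - 0.656) = 96.6.
From dC/dt = 0: 0.00598·96.6 - 0.517 = 0.0388P*, so P* = 0.0609/0.0388 = 1.57.

R* ≈ 96.6, C* ≈ 22.6, P* ≈ 1.57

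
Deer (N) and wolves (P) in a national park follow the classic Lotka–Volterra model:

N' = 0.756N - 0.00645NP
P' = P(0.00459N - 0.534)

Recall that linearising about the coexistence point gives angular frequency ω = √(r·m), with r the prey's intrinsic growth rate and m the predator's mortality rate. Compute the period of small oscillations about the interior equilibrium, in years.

Here r = 0.756 and m = 0.534, so r·m = 0.404.
ω = √0.404 = 0.635 per year, hence T = 2π/ω ≈ 9.89 years.

T ≈ 9.89 years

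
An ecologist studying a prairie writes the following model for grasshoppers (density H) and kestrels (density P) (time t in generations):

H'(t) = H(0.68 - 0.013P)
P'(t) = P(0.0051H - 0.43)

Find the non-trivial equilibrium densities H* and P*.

Set dP/dt = 0 with P > 0: 0.0051H - 0.43 = 0, so H* = 0.43/0.0051 = 84.3.
Set dH/dt = 0 with H > 0: 0.68 - 0.013P = 0, so P* = 0.68/0.013 = 52.3.

H* ≈ 84.3, P* ≈ 52.3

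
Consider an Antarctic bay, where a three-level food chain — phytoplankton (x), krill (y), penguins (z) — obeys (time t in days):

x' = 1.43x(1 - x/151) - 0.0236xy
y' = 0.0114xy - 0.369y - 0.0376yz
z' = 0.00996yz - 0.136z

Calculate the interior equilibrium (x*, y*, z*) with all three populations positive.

From dz/dt = 0: 0.00996y* = 0.136, so y* = 13.7.
From dx/dt = 0: 1.43(1 - x*/151) = 0.0236·13.7, giving x* = 151·(1 - 0.225) = 117.
From dy/dt = 0: 0.0114·117 - 0.369 = 0.0376z*, so z* = 0.964/0.0376 = 25.7.

x* ≈ 117, y* ≈ 13.7, z* ≈ 25.7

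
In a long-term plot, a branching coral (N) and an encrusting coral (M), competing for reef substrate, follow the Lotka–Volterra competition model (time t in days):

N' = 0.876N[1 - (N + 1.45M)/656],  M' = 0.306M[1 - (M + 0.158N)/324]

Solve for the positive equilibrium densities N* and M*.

N* ≈ 242, M* ≈ 286

Setting both brackets to zero gives the nullclines N + 1.45M = 656 and 0.158N + M = 324.
Substituting M = 324 - 0.158N into the first: N(1 - 1.45·0.158) = 656 - 1.45·324.
So N* = 186/0.771 = 242, and then M* = 324 - 0.158·242 = 286.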